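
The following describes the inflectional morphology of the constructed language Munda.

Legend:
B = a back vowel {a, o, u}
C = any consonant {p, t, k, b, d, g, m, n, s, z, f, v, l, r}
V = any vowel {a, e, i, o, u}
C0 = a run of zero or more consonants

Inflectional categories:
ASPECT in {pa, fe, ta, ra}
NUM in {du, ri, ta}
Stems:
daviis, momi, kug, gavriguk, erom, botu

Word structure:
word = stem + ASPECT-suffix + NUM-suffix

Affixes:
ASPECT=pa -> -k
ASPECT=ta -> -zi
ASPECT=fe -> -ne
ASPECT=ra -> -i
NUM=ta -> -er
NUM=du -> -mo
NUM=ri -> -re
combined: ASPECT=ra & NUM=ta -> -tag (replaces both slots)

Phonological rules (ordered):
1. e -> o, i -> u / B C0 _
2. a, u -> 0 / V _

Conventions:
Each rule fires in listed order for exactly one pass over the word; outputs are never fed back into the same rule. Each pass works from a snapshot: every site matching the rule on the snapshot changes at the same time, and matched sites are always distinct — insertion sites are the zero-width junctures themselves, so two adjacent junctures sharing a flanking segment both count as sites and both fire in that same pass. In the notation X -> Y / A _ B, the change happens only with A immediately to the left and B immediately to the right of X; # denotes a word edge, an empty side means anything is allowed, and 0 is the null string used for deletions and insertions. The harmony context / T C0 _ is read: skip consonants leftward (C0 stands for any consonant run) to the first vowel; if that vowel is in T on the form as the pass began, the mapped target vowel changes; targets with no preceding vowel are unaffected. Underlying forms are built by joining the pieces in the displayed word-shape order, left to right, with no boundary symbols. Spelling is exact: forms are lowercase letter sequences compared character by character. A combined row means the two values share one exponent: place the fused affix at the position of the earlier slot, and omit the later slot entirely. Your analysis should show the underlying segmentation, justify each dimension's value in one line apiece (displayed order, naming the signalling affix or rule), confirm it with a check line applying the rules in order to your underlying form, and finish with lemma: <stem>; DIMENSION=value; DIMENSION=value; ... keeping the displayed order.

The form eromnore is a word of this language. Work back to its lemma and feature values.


underlying: erom-ne-re
ASPECT=fe - signalled by the affix -ne
NUM=ri - signalled by the affix -re
check: eromnere -> eromnore -> eromnore
lemma: erom; ASPECT=fe; NUM=ri


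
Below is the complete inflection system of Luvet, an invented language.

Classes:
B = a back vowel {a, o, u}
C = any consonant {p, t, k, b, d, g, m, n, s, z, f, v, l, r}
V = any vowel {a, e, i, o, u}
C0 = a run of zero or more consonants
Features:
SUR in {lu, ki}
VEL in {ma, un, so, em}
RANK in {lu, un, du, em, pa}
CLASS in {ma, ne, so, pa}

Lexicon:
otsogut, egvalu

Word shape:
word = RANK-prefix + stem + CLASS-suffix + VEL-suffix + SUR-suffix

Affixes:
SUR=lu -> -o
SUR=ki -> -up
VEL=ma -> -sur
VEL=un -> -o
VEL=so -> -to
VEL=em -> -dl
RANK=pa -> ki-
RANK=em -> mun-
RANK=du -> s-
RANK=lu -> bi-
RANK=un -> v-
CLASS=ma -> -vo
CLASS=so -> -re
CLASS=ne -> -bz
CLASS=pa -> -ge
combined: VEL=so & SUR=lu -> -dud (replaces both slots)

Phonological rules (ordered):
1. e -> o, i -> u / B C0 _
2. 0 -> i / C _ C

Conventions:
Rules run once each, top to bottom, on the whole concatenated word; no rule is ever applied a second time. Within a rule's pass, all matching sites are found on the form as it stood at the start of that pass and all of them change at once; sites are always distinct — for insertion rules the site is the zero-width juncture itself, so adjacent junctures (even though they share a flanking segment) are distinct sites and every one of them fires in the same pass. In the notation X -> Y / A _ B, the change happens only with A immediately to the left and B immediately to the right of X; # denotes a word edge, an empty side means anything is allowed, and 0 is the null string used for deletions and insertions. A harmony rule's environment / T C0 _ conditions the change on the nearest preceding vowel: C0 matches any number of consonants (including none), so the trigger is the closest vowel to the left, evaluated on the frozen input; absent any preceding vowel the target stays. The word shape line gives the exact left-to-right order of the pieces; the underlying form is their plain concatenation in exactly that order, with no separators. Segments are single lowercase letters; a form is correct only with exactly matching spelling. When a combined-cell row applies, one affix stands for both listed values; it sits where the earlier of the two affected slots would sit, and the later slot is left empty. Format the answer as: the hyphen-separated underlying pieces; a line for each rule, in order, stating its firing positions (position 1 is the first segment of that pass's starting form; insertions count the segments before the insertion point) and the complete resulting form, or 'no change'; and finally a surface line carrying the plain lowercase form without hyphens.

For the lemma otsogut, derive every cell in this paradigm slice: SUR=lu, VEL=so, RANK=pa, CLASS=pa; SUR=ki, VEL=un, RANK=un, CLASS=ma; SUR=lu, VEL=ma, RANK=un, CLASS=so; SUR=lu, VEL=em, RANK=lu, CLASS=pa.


cell SUR=lu, VEL=so, RANK=pa, CLASS=pa:
underlying: ki-otsogut-ge-dud
1. e -> o, i -> u / B C0 _: fires at position(s) 11: kiotsogutgodud
2. 0 -> i / C _ C: inserts after position(s) 4, 9: kiotisogutigodud
surface: kiotisogutigodud

cell SUR=ki, VEL=un, RANK=un, CLASS=ma:
underlying: v-otsogut-vo-o-up
1. e -> o, i -> u / B C0 _: no change
2. 0 -> i / C _ C: inserts after position(s) 3, 8: votisogutivooup
surface: votisogutivooup

cell SUR=lu, VEL=ma, RANK=un, CLASS=so:
underlying: v-otsogut-re-sur-o
1. e -> o, i -> u / B C0 _: fires at position(s) 10: votsogutrosuro
2. 0 -> i / C _ C: inserts after position(s) 3, 8: votisogutirosuro
surface: votisogutirosuro

cell SUR=lu, VEL=em, RANK=lu, CLASS=pa:
underlying: bi-otsogut-ge-dl-o
1. e -> o, i -> u / B C0 _: fires at position(s) 11: biotsogutgodlo
2. 0 -> i / C _ C: inserts after position(s) 4, 9, 12: biotisogutigodilo
surface: biotisogutigodilo


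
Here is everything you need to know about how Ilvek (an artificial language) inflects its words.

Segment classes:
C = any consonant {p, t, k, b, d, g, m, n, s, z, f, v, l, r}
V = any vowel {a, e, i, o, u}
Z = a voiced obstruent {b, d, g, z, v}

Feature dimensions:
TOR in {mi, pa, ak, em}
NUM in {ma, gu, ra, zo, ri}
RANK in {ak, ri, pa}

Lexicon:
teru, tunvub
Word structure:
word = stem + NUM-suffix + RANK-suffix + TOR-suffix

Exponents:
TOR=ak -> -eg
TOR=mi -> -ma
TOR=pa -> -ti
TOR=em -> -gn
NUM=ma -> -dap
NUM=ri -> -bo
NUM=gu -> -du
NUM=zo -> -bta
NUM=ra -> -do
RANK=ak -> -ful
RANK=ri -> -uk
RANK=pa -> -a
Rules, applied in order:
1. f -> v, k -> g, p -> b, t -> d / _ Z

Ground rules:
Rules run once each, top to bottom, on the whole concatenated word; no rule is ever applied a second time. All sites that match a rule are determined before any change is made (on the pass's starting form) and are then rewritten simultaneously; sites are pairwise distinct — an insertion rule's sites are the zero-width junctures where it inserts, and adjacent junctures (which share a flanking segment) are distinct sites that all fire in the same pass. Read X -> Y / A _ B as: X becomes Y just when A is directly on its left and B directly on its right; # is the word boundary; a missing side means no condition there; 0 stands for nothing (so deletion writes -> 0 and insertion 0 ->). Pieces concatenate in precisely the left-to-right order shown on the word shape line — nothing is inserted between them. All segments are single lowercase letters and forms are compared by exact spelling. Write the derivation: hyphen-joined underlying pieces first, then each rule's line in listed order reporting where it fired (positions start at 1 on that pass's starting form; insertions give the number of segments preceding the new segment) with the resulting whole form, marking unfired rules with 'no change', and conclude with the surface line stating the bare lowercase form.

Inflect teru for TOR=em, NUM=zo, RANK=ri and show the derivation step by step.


underlying: teru-bta-uk-gn
1. f -> v, k -> g, p -> b, t -> d / _ Z: fires at position(s) 9: terubtauggn
surface: terubtauggn


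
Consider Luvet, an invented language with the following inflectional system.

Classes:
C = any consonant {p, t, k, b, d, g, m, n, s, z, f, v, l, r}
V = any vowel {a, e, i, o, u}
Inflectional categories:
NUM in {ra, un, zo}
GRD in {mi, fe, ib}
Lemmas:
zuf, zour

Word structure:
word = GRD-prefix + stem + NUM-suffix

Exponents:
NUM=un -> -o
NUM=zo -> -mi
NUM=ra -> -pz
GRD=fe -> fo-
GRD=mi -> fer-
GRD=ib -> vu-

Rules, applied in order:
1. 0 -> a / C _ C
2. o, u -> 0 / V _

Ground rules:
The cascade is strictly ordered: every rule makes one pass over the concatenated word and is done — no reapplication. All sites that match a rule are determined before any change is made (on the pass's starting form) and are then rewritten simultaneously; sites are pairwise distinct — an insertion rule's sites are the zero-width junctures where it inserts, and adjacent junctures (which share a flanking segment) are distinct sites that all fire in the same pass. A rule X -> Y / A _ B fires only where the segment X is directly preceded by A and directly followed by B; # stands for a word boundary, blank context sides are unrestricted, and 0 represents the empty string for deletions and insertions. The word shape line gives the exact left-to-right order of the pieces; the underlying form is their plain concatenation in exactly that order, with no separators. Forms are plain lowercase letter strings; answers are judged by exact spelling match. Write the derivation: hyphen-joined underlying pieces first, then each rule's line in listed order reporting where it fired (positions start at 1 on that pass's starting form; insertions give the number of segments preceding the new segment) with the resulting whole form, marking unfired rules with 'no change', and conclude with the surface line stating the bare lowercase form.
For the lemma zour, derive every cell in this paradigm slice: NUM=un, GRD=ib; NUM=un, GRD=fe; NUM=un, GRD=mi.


cell NUM=un, GRD=ib:
underlying: vu-zour-o
1. 0 -> a / C _ C: no change
2. o, u -> 0 / V _: fires at position(s) 5: vuzoro
surface: vuzoro

cell NUM=un, GRD=fe:
underlying: fo-zour-o
1. 0 -> a / C _ C: no change
2. o, u -> 0 / V _: fires at position(s) 5: fozoro
surface: fozoro

cell NUM=un, GRD=mi:
underlying: fer-zour-o
1. 0 -> a / C _ C: inserts after position(s) 3: ferazouro
2. o, u -> 0 / V _: fires at position(s) 7: ferazoro
surface: ferazoro


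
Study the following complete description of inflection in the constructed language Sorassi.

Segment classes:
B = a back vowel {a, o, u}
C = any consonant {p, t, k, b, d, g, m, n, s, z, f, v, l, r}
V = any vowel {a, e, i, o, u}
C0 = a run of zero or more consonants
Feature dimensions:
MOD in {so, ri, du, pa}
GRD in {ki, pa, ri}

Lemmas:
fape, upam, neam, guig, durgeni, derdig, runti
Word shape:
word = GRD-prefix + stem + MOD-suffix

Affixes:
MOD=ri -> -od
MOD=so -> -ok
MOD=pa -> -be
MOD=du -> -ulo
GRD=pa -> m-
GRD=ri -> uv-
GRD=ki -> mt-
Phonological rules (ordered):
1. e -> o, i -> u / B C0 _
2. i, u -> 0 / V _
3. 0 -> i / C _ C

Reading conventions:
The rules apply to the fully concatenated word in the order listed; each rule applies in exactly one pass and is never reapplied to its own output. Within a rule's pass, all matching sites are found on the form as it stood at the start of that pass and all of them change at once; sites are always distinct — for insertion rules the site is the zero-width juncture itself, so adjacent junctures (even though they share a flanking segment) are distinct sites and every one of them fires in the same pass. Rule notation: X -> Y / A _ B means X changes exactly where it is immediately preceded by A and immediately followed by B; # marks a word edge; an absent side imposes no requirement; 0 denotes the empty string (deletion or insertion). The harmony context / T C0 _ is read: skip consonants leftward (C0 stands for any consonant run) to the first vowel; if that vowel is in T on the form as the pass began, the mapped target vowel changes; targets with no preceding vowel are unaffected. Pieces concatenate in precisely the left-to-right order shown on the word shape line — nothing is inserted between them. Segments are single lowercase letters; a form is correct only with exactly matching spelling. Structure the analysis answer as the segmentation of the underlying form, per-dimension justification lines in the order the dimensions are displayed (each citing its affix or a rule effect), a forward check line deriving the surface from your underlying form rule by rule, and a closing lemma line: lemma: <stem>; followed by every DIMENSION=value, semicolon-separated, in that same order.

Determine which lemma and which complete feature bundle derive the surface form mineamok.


underlying: m-neam-ok
MOD=so - signalled by the affix -ok
GRD=pa - signalled by the affix m-
check: mneamok -> mneamok -> mneamok -> mineamok
lemma: neam; MOD=so; GRD=pa


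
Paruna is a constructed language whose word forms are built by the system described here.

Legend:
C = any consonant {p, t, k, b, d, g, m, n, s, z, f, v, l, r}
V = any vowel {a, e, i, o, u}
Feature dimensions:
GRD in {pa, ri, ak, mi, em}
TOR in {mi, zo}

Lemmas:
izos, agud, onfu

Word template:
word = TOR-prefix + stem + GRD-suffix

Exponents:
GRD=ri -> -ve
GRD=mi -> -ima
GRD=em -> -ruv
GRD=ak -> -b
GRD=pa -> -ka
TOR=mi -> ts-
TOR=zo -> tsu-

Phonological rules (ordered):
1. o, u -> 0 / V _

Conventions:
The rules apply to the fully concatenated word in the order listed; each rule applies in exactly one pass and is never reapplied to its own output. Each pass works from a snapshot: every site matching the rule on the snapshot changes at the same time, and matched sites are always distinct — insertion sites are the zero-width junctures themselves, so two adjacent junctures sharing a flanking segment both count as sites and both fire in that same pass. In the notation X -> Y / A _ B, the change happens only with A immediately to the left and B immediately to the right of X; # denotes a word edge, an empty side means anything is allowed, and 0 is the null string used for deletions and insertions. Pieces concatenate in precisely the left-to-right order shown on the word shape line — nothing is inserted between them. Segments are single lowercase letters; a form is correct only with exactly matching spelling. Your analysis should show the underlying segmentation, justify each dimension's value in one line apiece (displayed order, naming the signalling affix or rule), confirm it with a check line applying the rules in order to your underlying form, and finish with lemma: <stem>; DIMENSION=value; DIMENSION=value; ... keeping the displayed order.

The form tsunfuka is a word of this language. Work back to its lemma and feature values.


underlying: tsu-onfu-ka
GRD=pa - signalled by the affix -ka
TOR=zo - signalled by the affix tsu-
check: tsuonfuka -> tsunfuka
lemma: onfu; GRD=pa; TOR=zo


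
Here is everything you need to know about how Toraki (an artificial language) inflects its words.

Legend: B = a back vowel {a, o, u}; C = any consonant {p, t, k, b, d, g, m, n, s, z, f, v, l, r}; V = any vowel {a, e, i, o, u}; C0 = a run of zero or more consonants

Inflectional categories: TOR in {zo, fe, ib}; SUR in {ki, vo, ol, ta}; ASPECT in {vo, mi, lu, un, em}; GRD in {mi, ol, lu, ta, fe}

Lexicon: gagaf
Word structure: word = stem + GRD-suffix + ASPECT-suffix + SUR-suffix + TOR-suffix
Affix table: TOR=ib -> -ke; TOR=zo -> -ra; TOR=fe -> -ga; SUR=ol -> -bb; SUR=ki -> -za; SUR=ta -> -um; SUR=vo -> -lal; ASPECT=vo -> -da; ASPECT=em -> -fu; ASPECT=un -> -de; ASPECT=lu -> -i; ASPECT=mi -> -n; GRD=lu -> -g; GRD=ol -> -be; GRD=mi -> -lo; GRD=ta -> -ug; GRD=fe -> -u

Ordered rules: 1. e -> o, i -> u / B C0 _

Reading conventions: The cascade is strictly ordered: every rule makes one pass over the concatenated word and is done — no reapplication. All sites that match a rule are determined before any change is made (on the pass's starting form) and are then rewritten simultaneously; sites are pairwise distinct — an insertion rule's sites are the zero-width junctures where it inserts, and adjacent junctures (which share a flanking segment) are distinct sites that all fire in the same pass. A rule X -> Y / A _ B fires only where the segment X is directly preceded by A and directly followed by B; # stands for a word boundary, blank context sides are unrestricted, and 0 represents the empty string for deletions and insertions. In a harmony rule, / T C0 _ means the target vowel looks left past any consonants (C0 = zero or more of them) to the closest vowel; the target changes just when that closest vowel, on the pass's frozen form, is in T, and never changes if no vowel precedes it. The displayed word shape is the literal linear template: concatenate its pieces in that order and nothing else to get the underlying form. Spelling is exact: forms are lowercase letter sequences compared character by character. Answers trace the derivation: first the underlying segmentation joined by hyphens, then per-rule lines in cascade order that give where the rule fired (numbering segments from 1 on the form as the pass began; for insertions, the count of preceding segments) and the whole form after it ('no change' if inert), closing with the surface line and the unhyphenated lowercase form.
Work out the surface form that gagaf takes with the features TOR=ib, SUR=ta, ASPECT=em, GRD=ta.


underlying: gagaf-ug-fu-um-ke
1. e -> o, i -> u / B C0 _: fires at position(s) 13: gagafugfuumko
surface: gagafugfuumko


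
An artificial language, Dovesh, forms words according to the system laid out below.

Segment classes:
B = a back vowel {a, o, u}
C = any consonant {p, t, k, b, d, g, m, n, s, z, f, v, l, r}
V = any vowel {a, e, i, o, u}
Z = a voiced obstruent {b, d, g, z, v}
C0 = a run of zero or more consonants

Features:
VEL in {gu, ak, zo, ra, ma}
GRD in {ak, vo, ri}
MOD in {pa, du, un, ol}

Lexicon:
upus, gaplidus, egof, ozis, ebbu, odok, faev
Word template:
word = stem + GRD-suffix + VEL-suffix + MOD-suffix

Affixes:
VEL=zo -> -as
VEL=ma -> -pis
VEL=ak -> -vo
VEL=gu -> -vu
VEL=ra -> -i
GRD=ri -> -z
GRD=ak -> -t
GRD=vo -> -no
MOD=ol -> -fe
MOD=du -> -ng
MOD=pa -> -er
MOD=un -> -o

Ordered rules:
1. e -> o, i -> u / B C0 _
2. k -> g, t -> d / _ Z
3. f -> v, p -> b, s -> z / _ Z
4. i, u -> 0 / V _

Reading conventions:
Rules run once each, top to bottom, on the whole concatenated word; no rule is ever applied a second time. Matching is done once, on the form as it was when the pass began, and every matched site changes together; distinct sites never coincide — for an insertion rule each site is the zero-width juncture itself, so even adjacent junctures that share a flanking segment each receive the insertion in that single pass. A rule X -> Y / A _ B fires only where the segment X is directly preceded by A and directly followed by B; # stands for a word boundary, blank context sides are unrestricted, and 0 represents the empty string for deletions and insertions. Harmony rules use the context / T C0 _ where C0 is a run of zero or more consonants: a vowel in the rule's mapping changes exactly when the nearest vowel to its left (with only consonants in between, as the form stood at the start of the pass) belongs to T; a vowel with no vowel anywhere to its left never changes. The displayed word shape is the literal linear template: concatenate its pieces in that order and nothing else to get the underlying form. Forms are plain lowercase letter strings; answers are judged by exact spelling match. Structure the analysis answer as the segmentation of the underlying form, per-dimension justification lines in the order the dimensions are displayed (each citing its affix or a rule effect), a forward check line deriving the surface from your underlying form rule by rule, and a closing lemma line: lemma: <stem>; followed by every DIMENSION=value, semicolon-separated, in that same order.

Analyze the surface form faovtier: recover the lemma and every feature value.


underlying: faev-t-i-er
VEL=ra - signalled by the affix -i
GRD=ak - signalled by the affix -t
MOD=pa - signalled by the affix -er
check: faevtier -> faovtier -> faovtier -> faovtier -> faovtier
lemma: faev; VEL=ra; GRD=ak; MOD=pa


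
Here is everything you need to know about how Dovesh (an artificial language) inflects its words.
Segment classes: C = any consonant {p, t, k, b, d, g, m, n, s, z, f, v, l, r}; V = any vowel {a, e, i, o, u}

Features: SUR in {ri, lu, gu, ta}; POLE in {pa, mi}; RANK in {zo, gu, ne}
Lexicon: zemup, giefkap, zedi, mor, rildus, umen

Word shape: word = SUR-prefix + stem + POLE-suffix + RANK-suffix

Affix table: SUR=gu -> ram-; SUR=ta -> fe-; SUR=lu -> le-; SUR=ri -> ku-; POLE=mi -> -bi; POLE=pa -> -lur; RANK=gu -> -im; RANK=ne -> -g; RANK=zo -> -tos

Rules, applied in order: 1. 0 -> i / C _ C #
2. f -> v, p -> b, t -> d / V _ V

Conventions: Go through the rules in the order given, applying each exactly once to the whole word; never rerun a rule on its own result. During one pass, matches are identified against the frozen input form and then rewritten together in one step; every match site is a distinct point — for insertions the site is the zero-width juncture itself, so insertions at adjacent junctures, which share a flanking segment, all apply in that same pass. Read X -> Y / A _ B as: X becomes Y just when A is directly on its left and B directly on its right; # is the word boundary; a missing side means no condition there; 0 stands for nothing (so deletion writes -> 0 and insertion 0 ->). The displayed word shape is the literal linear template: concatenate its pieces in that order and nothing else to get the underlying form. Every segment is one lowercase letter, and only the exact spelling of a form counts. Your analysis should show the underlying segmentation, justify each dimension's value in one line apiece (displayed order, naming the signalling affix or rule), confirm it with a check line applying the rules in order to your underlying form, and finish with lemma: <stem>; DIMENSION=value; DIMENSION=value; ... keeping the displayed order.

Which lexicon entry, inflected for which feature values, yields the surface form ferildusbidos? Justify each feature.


underlying: fe-rildus-bi-tos
SUR=ta - signalled by the affix fe-
POLE=mi - signalled by the affix -bi
RANK=zo - signalled by the affix -tos
check: ferildusbitos -> ferildusbitos -> ferildusbidos
lemma: rildus; SUR=ta; POLE=mi; RANK=zo


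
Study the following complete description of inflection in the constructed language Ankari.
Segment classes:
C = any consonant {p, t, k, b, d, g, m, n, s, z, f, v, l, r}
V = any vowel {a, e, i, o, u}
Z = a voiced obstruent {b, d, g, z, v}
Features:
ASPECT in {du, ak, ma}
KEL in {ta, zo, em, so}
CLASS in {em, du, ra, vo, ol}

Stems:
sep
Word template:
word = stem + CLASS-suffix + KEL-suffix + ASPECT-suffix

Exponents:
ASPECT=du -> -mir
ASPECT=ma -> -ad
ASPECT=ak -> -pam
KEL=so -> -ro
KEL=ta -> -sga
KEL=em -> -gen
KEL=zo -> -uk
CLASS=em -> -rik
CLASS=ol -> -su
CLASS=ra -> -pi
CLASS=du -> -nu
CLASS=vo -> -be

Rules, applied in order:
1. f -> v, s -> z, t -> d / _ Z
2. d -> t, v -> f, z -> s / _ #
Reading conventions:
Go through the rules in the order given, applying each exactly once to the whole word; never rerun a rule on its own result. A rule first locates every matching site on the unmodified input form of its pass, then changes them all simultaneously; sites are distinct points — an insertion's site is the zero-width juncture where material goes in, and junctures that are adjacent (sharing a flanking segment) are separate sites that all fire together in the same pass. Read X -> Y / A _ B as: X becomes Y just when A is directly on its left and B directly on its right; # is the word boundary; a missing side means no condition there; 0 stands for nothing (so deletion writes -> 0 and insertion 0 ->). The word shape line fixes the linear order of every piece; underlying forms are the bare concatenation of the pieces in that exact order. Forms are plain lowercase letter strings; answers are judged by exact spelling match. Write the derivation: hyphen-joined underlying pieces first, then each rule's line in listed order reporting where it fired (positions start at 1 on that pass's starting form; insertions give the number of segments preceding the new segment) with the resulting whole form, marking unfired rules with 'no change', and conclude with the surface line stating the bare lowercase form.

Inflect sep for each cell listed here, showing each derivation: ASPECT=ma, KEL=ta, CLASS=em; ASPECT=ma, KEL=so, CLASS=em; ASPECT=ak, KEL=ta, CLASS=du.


cell ASPECT=ma, KEL=ta, CLASS=em:
underlying: sep-rik-sga-ad
1. f -> v, s -> z, t -> d / _ Z: fires at position(s) 7: seprikzgaad
2. d -> t, v -> f, z -> s / _ #: fires at position(s) 11: seprikzgaat
surface: seprikzgaat

cell ASPECT=ma, KEL=so, CLASS=em:
underlying: sep-rik-ro-ad
1. f -> v, s -> z, t -> d / _ Z: no change
2. d -> t, v -> f, z -> s / _ #: fires at position(s) 10: seprikroat
surface: seprikroat

cell ASPECT=ak, KEL=ta, CLASS=du:
underlying: sep-nu-sga-pam
1. f -> v, s -> z, t -> d / _ Z: fires at position(s) 6: sepnuzgapam
2. d -> t, v -> f, z -> s / _ #: no change
surface: sepnuzgapam


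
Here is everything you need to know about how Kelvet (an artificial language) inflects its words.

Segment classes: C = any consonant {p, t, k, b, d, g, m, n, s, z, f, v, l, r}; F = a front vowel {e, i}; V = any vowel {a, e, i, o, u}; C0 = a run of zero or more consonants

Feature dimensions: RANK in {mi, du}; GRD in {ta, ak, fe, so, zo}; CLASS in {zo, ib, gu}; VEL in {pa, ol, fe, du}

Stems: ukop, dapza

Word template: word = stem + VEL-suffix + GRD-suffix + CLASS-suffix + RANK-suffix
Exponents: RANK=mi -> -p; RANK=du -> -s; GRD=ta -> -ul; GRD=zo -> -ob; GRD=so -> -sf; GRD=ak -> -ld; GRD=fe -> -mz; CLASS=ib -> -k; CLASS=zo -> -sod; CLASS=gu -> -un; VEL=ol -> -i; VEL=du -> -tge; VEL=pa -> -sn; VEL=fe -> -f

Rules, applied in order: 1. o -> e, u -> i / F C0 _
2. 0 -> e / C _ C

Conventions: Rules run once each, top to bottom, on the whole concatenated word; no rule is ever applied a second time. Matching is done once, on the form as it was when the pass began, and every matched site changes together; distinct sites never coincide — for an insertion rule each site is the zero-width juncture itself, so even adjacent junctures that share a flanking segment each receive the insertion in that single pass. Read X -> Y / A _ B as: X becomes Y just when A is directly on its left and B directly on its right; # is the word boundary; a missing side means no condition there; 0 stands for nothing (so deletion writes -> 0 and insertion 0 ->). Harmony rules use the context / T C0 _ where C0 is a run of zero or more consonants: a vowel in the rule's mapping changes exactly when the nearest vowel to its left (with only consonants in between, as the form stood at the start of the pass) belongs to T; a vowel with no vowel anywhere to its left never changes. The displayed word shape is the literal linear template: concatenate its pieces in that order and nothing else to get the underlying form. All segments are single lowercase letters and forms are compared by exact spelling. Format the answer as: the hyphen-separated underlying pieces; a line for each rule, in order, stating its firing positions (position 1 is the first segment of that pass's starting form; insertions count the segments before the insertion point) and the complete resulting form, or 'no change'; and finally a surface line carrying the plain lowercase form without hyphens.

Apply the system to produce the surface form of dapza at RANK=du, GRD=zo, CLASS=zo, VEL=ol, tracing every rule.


underlying: dapza-i-ob-sod-s
1. o -> e, u -> i / F C0 _: fires at position(s) 7: dapzaiebsods
2. 0 -> e / C _ C: inserts after position(s) 3, 8, 11: dapezaiebesodes
surface: dapezaiebesodes


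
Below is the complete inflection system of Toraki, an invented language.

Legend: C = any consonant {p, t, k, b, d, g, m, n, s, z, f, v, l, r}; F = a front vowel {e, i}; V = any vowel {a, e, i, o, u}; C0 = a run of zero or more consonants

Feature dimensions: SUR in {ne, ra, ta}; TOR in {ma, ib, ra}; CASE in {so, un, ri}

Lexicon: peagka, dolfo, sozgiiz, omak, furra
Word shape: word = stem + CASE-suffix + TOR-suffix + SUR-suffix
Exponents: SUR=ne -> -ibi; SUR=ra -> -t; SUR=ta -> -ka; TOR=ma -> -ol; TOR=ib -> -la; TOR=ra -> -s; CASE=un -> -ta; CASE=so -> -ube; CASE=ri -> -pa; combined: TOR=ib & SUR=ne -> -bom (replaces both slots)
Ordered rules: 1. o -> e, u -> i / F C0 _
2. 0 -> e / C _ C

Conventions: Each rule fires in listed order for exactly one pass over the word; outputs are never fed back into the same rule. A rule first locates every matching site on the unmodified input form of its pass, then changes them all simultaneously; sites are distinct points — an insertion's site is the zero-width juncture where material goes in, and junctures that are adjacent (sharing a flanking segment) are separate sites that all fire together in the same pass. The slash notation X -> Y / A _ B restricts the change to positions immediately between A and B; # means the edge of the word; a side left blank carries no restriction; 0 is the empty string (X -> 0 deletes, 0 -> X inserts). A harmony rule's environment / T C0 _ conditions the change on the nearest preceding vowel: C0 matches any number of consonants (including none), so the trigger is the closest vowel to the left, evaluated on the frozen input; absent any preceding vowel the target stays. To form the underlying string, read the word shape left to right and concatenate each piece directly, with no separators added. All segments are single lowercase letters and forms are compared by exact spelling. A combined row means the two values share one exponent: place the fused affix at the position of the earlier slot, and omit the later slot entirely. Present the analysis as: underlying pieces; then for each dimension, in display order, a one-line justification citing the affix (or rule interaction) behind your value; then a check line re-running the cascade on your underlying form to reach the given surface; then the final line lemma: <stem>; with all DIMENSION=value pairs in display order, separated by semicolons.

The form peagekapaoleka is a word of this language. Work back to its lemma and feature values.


underlying: peagka-pa-ol-ka
SUR=ta - signalled by the affix -ka
TOR=ma - signalled by the affix -ol
CASE=ri - signalled by the affix -pa
check: peagkapaolka -> peagkapaolka -> peagekapaoleka
lemma: peagka; SUR=ta; TOR=ma; CASE=ri


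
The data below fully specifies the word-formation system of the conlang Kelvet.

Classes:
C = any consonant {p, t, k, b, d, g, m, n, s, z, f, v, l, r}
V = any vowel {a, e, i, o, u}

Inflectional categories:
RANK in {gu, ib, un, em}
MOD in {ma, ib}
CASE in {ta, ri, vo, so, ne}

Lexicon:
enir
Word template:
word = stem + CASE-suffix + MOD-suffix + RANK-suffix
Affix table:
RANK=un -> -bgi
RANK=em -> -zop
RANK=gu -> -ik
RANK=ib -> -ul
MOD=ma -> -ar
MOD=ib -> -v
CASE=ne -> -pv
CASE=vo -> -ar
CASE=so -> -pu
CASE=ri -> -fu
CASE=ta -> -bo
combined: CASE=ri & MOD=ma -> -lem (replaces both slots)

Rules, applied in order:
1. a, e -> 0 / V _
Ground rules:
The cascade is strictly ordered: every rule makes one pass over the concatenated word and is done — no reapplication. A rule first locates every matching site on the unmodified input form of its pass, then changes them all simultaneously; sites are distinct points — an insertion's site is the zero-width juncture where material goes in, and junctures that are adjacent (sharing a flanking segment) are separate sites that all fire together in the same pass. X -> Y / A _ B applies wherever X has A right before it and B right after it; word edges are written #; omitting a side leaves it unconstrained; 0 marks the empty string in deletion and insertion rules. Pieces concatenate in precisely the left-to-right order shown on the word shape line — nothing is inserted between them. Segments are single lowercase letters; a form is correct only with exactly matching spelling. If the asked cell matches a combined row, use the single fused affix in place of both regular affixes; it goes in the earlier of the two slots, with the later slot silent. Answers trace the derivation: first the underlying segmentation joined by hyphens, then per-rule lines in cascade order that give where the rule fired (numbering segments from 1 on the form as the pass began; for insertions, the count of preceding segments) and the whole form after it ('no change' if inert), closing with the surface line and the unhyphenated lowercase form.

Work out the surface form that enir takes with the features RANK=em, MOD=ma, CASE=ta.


underlying: enir-bo-ar-zop
1. a, e -> 0 / V _: fires at position(s) 7: enirborzop
surface: enirborzop


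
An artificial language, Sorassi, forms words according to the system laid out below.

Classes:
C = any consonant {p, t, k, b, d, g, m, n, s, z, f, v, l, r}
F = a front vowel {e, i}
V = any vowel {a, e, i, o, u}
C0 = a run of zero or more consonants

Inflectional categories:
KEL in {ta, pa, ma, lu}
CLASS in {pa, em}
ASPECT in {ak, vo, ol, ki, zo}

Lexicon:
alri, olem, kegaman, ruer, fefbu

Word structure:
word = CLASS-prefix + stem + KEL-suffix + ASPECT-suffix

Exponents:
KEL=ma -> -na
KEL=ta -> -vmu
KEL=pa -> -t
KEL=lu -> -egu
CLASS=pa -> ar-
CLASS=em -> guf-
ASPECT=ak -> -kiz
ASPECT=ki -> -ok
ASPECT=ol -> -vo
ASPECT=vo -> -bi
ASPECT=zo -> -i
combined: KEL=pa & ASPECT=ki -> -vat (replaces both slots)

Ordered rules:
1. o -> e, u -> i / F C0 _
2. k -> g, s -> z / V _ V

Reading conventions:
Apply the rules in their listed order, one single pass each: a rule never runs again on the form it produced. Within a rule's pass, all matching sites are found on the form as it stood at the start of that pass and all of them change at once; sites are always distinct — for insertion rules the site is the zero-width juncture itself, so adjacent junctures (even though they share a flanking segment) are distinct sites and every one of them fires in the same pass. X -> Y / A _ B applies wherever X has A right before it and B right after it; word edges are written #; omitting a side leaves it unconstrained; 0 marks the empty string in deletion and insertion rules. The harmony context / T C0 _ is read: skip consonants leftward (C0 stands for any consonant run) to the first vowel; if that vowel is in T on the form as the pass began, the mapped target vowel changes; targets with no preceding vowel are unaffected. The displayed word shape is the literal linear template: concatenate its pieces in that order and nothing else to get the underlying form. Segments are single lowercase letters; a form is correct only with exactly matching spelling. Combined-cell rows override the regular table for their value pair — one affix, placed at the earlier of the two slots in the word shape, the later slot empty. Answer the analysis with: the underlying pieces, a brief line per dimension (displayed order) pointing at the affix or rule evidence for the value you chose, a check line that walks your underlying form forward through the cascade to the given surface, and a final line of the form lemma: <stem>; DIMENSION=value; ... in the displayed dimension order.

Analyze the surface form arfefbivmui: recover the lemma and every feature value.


underlying: ar-fefbu-vmu-i
KEL=ta - signalled by the affix -vmu
CLASS=pa - signalled by the affix ar-
ASPECT=zo - signalled by the affix -i
check: arfefbuvmui -> arfefbivmui -> arfefbivmui
lemma: fefbu; KEL=ta; CLASS=pa; ASPECT=zo


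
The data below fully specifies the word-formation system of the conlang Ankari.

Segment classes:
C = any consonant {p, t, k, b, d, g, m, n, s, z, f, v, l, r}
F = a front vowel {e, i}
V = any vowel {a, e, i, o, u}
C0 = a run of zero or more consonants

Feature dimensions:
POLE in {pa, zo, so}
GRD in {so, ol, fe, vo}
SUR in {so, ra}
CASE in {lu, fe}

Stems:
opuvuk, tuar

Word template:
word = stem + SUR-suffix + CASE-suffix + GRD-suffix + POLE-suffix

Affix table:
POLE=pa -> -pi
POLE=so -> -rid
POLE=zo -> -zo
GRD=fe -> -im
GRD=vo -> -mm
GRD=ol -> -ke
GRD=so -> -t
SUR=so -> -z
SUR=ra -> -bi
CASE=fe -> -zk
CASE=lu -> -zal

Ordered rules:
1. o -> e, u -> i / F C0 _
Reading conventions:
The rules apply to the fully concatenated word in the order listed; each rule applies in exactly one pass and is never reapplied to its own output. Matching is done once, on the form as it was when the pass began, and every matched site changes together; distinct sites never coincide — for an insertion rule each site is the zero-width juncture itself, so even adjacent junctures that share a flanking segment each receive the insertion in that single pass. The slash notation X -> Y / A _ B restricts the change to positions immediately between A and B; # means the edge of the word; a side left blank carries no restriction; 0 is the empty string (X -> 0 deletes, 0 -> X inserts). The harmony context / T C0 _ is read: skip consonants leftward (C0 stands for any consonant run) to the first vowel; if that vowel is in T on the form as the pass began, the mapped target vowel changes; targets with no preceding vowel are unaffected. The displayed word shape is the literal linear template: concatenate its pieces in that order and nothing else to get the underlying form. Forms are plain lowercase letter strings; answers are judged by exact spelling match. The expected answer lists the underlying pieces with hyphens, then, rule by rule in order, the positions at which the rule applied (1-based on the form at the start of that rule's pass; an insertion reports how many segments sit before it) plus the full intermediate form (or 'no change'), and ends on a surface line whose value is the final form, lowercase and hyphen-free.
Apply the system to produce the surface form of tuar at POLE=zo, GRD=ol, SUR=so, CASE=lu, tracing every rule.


underlying: tuar-z-zal-ke-zo
1. o -> e, u -> i / F C0 _: fires at position(s) 12: tuarzzalkeze
surface: tuarzzalkeze


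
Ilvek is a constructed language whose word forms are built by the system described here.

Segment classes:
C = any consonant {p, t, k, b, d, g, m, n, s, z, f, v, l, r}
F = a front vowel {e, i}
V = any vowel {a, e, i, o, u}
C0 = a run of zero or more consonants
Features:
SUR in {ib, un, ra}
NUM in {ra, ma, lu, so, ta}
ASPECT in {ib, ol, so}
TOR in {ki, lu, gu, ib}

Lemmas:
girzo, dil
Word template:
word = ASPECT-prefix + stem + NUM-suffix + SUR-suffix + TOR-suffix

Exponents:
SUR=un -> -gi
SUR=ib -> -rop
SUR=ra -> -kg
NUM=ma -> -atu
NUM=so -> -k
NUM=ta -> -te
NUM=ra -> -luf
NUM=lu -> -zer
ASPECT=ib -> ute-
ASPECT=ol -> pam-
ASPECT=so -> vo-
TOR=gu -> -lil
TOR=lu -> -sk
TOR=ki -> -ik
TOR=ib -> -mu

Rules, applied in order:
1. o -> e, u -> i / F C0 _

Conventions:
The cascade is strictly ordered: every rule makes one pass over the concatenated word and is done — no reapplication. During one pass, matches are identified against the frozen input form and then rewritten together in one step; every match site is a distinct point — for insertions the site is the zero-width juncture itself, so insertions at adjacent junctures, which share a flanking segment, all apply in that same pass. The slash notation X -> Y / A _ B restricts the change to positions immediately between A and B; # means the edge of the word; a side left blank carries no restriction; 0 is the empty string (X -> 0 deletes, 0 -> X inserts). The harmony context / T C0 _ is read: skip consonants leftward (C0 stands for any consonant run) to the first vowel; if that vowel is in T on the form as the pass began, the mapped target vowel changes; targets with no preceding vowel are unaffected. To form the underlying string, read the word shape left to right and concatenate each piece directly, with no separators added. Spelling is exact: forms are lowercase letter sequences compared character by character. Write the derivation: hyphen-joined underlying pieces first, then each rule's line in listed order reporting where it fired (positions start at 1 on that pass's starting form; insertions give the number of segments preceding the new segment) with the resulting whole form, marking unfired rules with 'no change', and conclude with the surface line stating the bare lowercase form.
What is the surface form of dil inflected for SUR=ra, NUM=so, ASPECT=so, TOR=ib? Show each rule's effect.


underlying: vo-dil-k-kg-mu
1. o -> e, u -> i / F C0 _: fires at position(s) 10: vodilkkgmi
surface: vodilkkgmi
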